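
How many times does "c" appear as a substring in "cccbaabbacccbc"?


Searching for "c" in "cccbaabbacccbc"
Scanning each position:
  Position 0: "c" => MATCH
  Position 1: "c" => MATCH
  Position 2: "c" => MATCH
  Position 3: "b" => no
  Position 4: "a" => no
  Position 5: "a" => no
  Position 6: "b" => no
  Position 7: "b" => no
  Position 8: "a" => no
  Position 9: "c" => MATCH
  Position 10: "c" => MATCH
  Position 11: "c" => MATCH
  Position 12: "b" => no
  Position 13: "c" => MATCH
Total occurrences: 7

7


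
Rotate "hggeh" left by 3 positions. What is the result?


Input: "hggeh", rotate left by 3
First 3 characters: "hgg"
Remaining characters: "eh"
Concatenate remaining + first: "eh" + "hgg" = "ehhgg"

ehhgg


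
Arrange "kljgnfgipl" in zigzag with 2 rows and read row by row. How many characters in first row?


Zigzag "kljgnfgipl" into 2 rows:
Placing characters:
  'k' => row 0
  'l' => row 1
  'j' => row 0
  'g' => row 1
  'n' => row 0
  'f' => row 1
  'g' => row 0
  'i' => row 1
  'p' => row 0
  'l' => row 1
Rows:
  Row 0: "kjngp"
  Row 1: "lgfil"
First row length: 5

5


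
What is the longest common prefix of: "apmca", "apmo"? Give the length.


Words: apmca, apmo
  Position 0: all 'a' => match
  Position 1: all 'p' => match
  Position 2: all 'm' => match
  Position 3: ('c', 'o') => mismatch, stop
LCP = "apm" (length 3)

3


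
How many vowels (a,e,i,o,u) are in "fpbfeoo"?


Input: fpbfeoo
Checking each character:
  'f' at position 0: consonant
  'p' at position 1: consonant
  'b' at position 2: consonant
  'f' at position 3: consonant
  'e' at position 4: vowel (running total: 1)
  'o' at position 5: vowel (running total: 2)
  'o' at position 6: vowel (running total: 3)
Total vowels: 3

3


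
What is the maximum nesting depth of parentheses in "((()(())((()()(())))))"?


Input: "((()(())((()()(())))))"
Tracking depth:
  Position 0 '(': depth becomes 1
  Position 1 '(': depth becomes 2
  Position 2 '(': depth becomes 3
  Position 3 ')': depth becomes 2
  Position 4 '(': depth becomes 3
  Position 5 '(': depth becomes 4
  Position 6 ')': depth becomes 3
  Position 7 ')': depth becomes 2
  Position 8 '(': depth becomes 3
  Position 9 '(': depth becomes 4
  Position 10 '(': depth becomes 5
  Position 11 ')': depth becomes 4
  Position 12 '(': depth becomes 5
  Position 13 ')': depth becomes 4
  Position 14 '(': depth becomes 5
  Position 15 '(': depth becomes 6
  Position 16 ')': depth becomes 5
  Position 17 ')': depth becomes 4
  Position 18 ')': depth becomes 3
  Position 19 ')': depth becomes 2
  Position 20 ')': depth becomes 1
  Position 21 ')': depth becomes 0
Maximum depth reached: 6

6


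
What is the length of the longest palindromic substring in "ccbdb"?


Input: "ccbdb"
Checking substrings for palindromes:
  [2:5] "bdb" (len 3) => palindrome
  [0:2] "cc" (len 2) => palindrome
Longest palindromic substring: "bdb" with length 3

3


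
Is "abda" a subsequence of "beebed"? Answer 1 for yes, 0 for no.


Check if "abda" is a subsequence of "beebed"
Greedy scan:
  Position 0 ('b'): no match needed
  Position 1 ('e'): no match needed
  Position 2 ('e'): no match needed
  Position 3 ('b'): no match needed
  Position 4 ('e'): no match needed
  Position 5 ('d'): no match needed
Only matched 0/4 characters => not a subsequence

0


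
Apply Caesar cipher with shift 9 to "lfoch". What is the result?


Caesar cipher: shift "lfoch" by 9
  'l' (pos 11) + 9 = pos 20 = 'u'
  'f' (pos 5) + 9 = pos 14 = 'o'
  'o' (pos 14) + 9 = pos 23 = 'x'
  'c' (pos 2) + 9 = pos 11 = 'l'
  'h' (pos 7) + 9 = pos 16 = 'q'
Result: uoxlq

uoxlq


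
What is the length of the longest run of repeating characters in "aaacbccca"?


Input: "aaacbccca"
Scanning for longest run:
  Position 1 ('a'): continues run of 'a', length=2
  Position 2 ('a'): continues run of 'a', length=3
  Position 3 ('c'): new char, reset run to 1
  Position 4 ('b'): new char, reset run to 1
  Position 5 ('c'): new char, reset run to 1
  Position 6 ('c'): continues run of 'c', length=2
  Position 7 ('c'): continues run of 'c', length=3
  Position 8 ('a'): new char, reset run to 1
Longest run: 'a' with length 3

3


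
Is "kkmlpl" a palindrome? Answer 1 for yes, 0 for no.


Input: kkmlpl
Reversed: lplmkk
  Compare pos 0 ('k') with pos 5 ('l'): MISMATCH
  Compare pos 1 ('k') with pos 4 ('p'): MISMATCH
  Compare pos 2 ('m') with pos 3 ('l'): MISMATCH
Result: not a palindrome

0


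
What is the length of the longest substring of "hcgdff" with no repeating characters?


Input: "hcgdff"
Sliding window (track last position of each char):
  Position 0 ('h'): window [0,0] length 1 -- new best
  Position 1 ('c'): window [0,1] length 2 -- new best
  Position 2 ('g'): window [0,2] length 3 -- new best
  Position 3 ('d'): window [0,3] length 4 -- new best
  Position 4 ('f'): window [0,4] length 5 -- new best
  Position 5 ('f'): repeat (last at 4), move window start to 5
  Position 5 ('f'): window [5,5] length 1
Longest substring with no repeats: "hcgdf" with length 5

5


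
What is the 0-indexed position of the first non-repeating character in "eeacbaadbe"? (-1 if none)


Input: eeacbaadbe
Character frequencies:
  'a': 3
  'b': 2
  'c': 1
  'd': 1
  'e': 3
Scanning left to right for freq == 1:
  Position 0 ('e'): freq=3, skip
  Position 1 ('e'): freq=3, skip
  Position 2 ('a'): freq=3, skip
  Position 3 ('c'): unique! => answer = 3

3


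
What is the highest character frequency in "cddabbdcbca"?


Input: cddabbdcbca
Character counts:
  'a': 2
  'b': 3
  'c': 3
  'd': 3
Maximum frequency: 3

3


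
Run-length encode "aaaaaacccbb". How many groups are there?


Input: aaaaaacccbb
Scanning for consecutive runs:
  Group 1: 'a' x 6 (positions 0-5)
  Group 2: 'c' x 3 (positions 6-8)
  Group 3: 'b' x 2 (positions 9-10)
Total groups: 3

3


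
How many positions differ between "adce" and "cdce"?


Comparing "adce" and "cdce" position by position:
  Position 0: 'a' vs 'c' => DIFFER
  Position 1: 'd' vs 'd' => same
  Position 2: 'c' vs 'c' => same
  Position 3: 'e' vs 'e' => same
Positions that differ: 1

1


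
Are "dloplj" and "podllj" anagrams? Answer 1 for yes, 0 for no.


Strings: "dloplj", "podllj"
Sorted first:  djllop
Sorted second: djllop
Sorted forms match => anagrams

1


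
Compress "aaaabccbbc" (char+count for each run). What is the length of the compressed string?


Input: aaaabccbbc
Runs:
  'a' x 4 => "a4"
  'b' x 1 => "b1"
  'c' x 2 => "c2"
  'b' x 2 => "b2"
  'c' x 1 => "c1"
Compressed: "a4b1c2b2c1"
Compressed length: 10

10


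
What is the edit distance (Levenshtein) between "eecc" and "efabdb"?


Computing edit distance: "eecc" -> "efabdb"
DP table:
           e    f    a    b    d    b
      0    1    2    3    4    5    6
  e   1    0    1    2    3    4    5
  e   2    1    1    2    3    4    5
  c   3    2    2    2    3    4    5
  c   4    3    3    3    3    4    5
Edit distance = dp[4][6] = 5

5


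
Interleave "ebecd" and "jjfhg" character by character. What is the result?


Interleaving "ebecd" and "jjfhg":
  Position 0: 'e' from first, 'j' from second => "ej"
  Position 1: 'b' from first, 'j' from second => "bj"
  Position 2: 'e' from first, 'f' from second => "ef"
  Position 3: 'c' from first, 'h' from second => "ch"
  Position 4: 'd' from first, 'g' from second => "dg"
Result: ejbjefchdg

ejbjefchdg


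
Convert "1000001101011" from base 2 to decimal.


Input: "1000001101011" in base 2
Positional expansion:
  Digit '1' (value 1) x 2^12 = 4096
  Digit '0' (value 0) x 2^11 = 0
  Digit '0' (value 0) x 2^10 = 0
  Digit '0' (value 0) x 2^9 = 0
  Digit '0' (value 0) x 2^8 = 0
  Digit '0' (value 0) x 2^7 = 0
  Digit '1' (value 1) x 2^6 = 64
  Digit '1' (value 1) x 2^5 = 32
  Digit '0' (value 0) x 2^4 = 0
  Digit '1' (value 1) x 2^3 = 8
  Digit '0' (value 0) x 2^2 = 0
  Digit '1' (value 1) x 2^1 = 2
  Digit '1' (value 1) x 2^0 = 1
Sum = 4203

4203


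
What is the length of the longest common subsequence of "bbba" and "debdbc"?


LCS of "bbba" and "debdbc"
DP table:
           d    e    b    d    b    c
      0    0    0    0    0    0    0
  b   0    0    0    1    1    1    1
  b   0    0    0    1    1    2    2
  b   0    0    0    1    1    2    2
  a   0    0    0    1    1    2    2
LCS length = dp[4][6] = 2

2


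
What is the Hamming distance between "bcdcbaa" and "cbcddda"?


Comparing "bcdcbaa" and "cbcddda" position by position:
  Position 0: 'b' vs 'c' => differ
  Position 1: 'c' vs 'b' => differ
  Position 2: 'd' vs 'c' => differ
  Position 3: 'c' vs 'd' => differ
  Position 4: 'b' vs 'd' => differ
  Position 5: 'a' vs 'd' => differ
  Position 6: 'a' vs 'a' => same
Total differences (Hamming distance): 6

6


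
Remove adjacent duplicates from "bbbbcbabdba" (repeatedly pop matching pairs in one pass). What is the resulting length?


Input: bbbbcbabdba
Stack-based adjacent duplicate removal:
  Read 'b': push. Stack: b
  Read 'b': matches stack top 'b' => pop. Stack: (empty)
  Read 'b': push. Stack: b
  Read 'b': matches stack top 'b' => pop. Stack: (empty)
  Read 'c': push. Stack: c
  Read 'b': push. Stack: cb
  Read 'a': push. Stack: cba
  Read 'b': push. Stack: cbab
  Read 'd': push. Stack: cbabd
  Read 'b': push. Stack: cbabdb
  Read 'a': push. Stack: cbabdba
Final stack: "cbabdba" (length 7)

7


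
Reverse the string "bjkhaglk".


Input: bjkhaglk
Reading characters right to left:
  Position 7: 'k'
  Position 6: 'l'
  Position 5: 'g'
  Position 4: 'a'
  Position 3: 'h'
  Position 2: 'k'
  Position 1: 'j'
  Position 0: 'b'
Reversed: klgahkjb

klgahkjb


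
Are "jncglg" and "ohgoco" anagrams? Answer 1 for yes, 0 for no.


Strings: "jncglg", "ohgoco"
Sorted first:  cggjln
Sorted second: cghooo
Differ at position 2: 'g' vs 'h' => not anagrams

0


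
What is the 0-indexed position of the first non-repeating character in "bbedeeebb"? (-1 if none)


Input: bbedeeebb
Character frequencies:
  'b': 4
  'd': 1
  'e': 4
Scanning left to right for freq == 1:
  Position 0 ('b'): freq=4, skip
  Position 1 ('b'): freq=4, skip
  Position 2 ('e'): freq=4, skip
  Position 3 ('d'): unique! => answer = 3

3


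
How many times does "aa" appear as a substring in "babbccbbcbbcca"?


Searching for "aa" in "babbccbbcbbcca"
Scanning each position:
  Position 0: "ba" => no
  Position 1: "ab" => no
  Position 2: "bb" => no
  Position 3: "bc" => no
  Position 4: "cc" => no
  Position 5: "cb" => no
  Position 6: "bb" => no
  Position 7: "bc" => no
  Position 8: "cb" => no
  Position 9: "bb" => no
  Position 10: "bc" => no
  Position 11: "cc" => no
  Position 12: "ca" => no
Total occurrences: 0

0


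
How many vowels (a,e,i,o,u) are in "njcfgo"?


Input: njcfgo
Checking each character:
  'n' at position 0: consonant
  'j' at position 1: consonant
  'c' at position 2: consonant
  'f' at position 3: consonant
  'g' at position 4: consonant
  'o' at position 5: vowel (running total: 1)
Total vowels: 1

1


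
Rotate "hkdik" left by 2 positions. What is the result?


Input: "hkdik", rotate left by 2
First 2 characters: "hk"
Remaining characters: "dik"
Concatenate remaining + first: "dik" + "hk" = "dikhk"

dikhk


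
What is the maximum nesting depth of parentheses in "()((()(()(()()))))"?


Input: "()((()(()(()()))))"
Tracking depth:
  Position 0 '(': depth becomes 1
  Position 1 ')': depth becomes 0
  Position 2 '(': depth becomes 1
  Position 3 '(': depth becomes 2
  Position 4 '(': depth becomes 3
  Position 5 ')': depth becomes 2
  Position 6 '(': depth becomes 3
  Position 7 '(': depth becomes 4
  Position 8 ')': depth becomes 3
  Position 9 '(': depth becomes 4
  Position 10 '(': depth becomes 5
  Position 11 ')': depth becomes 4
  Position 12 '(': depth becomes 5
  Position 13 ')': depth becomes 4
  Position 14 ')': depth becomes 3
  Position 15 ')': depth becomes 2
  Position 16 ')': depth becomes 1
  Position 17 ')': depth becomes 0
Maximum depth reached: 5

5


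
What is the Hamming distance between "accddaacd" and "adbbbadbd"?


Comparing "accddaacd" and "adbbbadbd" position by position:
  Position 0: 'a' vs 'a' => same
  Position 1: 'c' vs 'd' => differ
  Position 2: 'c' vs 'b' => differ
  Position 3: 'd' vs 'b' => differ
  Position 4: 'd' vs 'b' => differ
  Position 5: 'a' vs 'a' => same
  Position 6: 'a' vs 'd' => differ
  Position 7: 'c' vs 'b' => differ
  Position 8: 'd' vs 'd' => same
Total differences (Hamming distance): 6

6


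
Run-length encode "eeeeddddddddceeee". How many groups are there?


Input: eeeeddddddddceeee
Scanning for consecutive runs:
  Group 1: 'e' x 4 (positions 0-3)
  Group 2: 'd' x 8 (positions 4-11)
  Group 3: 'c' x 1 (positions 12-12)
  Group 4: 'e' x 4 (positions 13-16)
Total groups: 4

4


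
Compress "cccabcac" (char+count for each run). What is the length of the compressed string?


Input: cccabcac
Runs:
  'c' x 3 => "c3"
  'a' x 1 => "a1"
  'b' x 1 => "b1"
  'c' x 1 => "c1"
  'a' x 1 => "a1"
  'c' x 1 => "c1"
Compressed: "c3a1b1c1a1c1"
Compressed length: 12

12


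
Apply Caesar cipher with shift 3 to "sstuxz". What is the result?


Caesar cipher: shift "sstuxz" by 3
  's' (pos 18) + 3 = pos 21 = 'v'
  's' (pos 18) + 3 = pos 21 = 'v'
  't' (pos 19) + 3 = pos 22 = 'w'
  'u' (pos 20) + 3 = pos 23 = 'x'
  'x' (pos 23) + 3 = pos 0 = 'a'
  'z' (pos 25) + 3 = pos 2 = 'c'
Result: vvwxac

vvwxac


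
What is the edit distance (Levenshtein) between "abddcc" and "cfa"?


Computing edit distance: "abddcc" -> "cfa"
DP table:
           c    f    a
      0    1    2    3
  a   1    1    2    2
  b   2    2    2    3
  d   3    3    3    3
  d   4    4    4    4
  c   5    4    5    5
  c   6    5    5    6
Edit distance = dp[6][3] = 6

6


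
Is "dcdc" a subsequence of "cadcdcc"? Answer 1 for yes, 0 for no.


Check if "dcdc" is a subsequence of "cadcdcc"
Greedy scan:
  Position 0 ('c'): no match needed
  Position 1 ('a'): no match needed
  Position 2 ('d'): matches sub[0] = 'd'
  Position 3 ('c'): matches sub[1] = 'c'
  Position 4 ('d'): matches sub[2] = 'd'
  Position 5 ('c'): matches sub[3] = 'c'
  Position 6 ('c'): no match needed
All 4 characters matched => is a subsequence

1


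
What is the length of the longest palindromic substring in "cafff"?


Input: "cafff"
Checking substrings for palindromes:
  [2:5] "fff" (len 3) => palindrome
  [2:4] "ff" (len 2) => palindrome
  [3:5] "ff" (len 2) => palindrome
Longest palindromic substring: "fff" with length 3

3


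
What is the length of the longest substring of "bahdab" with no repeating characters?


Input: "bahdab"
Sliding window (track last position of each char):
  Position 0 ('b'): window [0,0] length 1 -- new best
  Position 1 ('a'): window [0,1] length 2 -- new best
  Position 2 ('h'): window [0,2] length 3 -- new best
  Position 3 ('d'): window [0,3] length 4 -- new best
  Position 4 ('a'): repeat (last at 1), move window start to 2
  Position 4 ('a'): window [2,4] length 3
  Position 5 ('b'): window [2,5] length 4
Longest substring with no repeats: "bahd" with length 4

4


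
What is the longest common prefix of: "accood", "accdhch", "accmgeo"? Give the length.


Words: accood, accdhch, accmgeo
  Position 0: all 'a' => match
  Position 1: all 'c' => match
  Position 2: all 'c' => match
  Position 3: ('o', 'd', 'm') => mismatch, stop
LCP = "acc" (length 3)

3


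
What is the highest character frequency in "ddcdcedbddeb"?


Input: ddcdcedbddeb
Character counts:
  'b': 2
  'c': 2
  'd': 6
  'e': 2
Maximum frequency: 6

6


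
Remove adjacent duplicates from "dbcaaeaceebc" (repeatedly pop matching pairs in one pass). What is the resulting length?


Input: dbcaaeaceebc
Stack-based adjacent duplicate removal:
  Read 'd': push. Stack: d
  Read 'b': push. Stack: db
  Read 'c': push. Stack: dbc
  Read 'a': push. Stack: dbca
  Read 'a': matches stack top 'a' => pop. Stack: dbc
  Read 'e': push. Stack: dbce
  Read 'a': push. Stack: dbcea
  Read 'c': push. Stack: dbceac
  Read 'e': push. Stack: dbceace
  Read 'e': matches stack top 'e' => pop. Stack: dbceac
  Read 'b': push. Stack: dbceacb
  Read 'c': push. Stack: dbceacbc
Final stack: "dbceacbc" (length 8)

8


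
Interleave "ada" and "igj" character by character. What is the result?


Interleaving "ada" and "igj":
  Position 0: 'a' from first, 'i' from second => "ai"
  Position 1: 'd' from first, 'g' from second => "dg"
  Position 2: 'a' from first, 'j' from second => "aj"
Result: aidgaj

aidgaj


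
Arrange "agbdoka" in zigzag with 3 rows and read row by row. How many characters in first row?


Zigzag "agbdoka" into 3 rows:
Placing characters:
  'a' => row 0
  'g' => row 1
  'b' => row 2
  'd' => row 1
  'o' => row 0
  'k' => row 1
  'a' => row 2
Rows:
  Row 0: "ao"
  Row 1: "gdk"
  Row 2: "ba"
First row length: 2

2


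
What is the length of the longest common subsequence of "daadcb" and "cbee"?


LCS of "daadcb" and "cbee"
DP table:
           c    b    e    e
      0    0    0    0    0
  d   0    0    0    0    0
  a   0    0    0    0    0
  a   0    0    0    0    0
  d   0    0    0    0    0
  c   0    1    1    1    1
  b   0    1    2    2    2
LCS length = dp[6][4] = 2

2


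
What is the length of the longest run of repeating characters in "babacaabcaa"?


Input: "babacaabcaa"
Scanning for longest run:
  Position 1 ('a'): new char, reset run to 1
  Position 2 ('b'): new char, reset run to 1
  Position 3 ('a'): new char, reset run to 1
  Position 4 ('c'): new char, reset run to 1
  Position 5 ('a'): new char, reset run to 1
  Position 6 ('a'): continues run of 'a', length=2
  Position 7 ('b'): new char, reset run to 1
  Position 8 ('c'): new char, reset run to 1
  Position 9 ('a'): new char, reset run to 1
  Position 10 ('a'): continues run of 'a', length=2
Longest run: 'a' with length 2

2


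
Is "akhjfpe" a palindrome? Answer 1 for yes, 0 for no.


Input: akhjfpe
Reversed: epfjhka
  Compare pos 0 ('a') with pos 6 ('e'): MISMATCH
  Compare pos 1 ('k') with pos 5 ('p'): MISMATCH
  Compare pos 2 ('h') with pos 4 ('f'): MISMATCH
Result: not a palindrome

0


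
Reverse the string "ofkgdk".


Input: ofkgdk
Reading characters right to left:
  Position 5: 'k'
  Position 4: 'd'
  Position 3: 'g'
  Position 2: 'k'
  Position 1: 'f'
  Position 0: 'o'
Reversed: kdgkfo

kdgkfo


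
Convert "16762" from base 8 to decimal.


Input: "16762" in base 8
Positional expansion:
  Digit '1' (value 1) x 8^4 = 4096
  Digit '6' (value 6) x 8^3 = 3072
  Digit '7' (value 7) x 8^2 = 448
  Digit '6' (value 6) x 8^1 = 48
  Digit '2' (value 2) x 8^0 = 2
Sum = 7666

7666


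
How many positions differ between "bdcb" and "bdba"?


Comparing "bdcb" and "bdba" position by position:
  Position 0: 'b' vs 'b' => same
  Position 1: 'd' vs 'd' => same
  Position 2: 'c' vs 'b' => DIFFER
  Position 3: 'b' vs 'a' => DIFFER
Positions that differ: 2

2


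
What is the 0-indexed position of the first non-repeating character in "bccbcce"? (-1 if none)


Input: bccbcce
Character frequencies:
  'b': 2
  'c': 4
  'e': 1
Scanning left to right for freq == 1:
  Position 0 ('b'): freq=2, skip
  Position 1 ('c'): freq=4, skip
  Position 2 ('c'): freq=4, skip
  Position 3 ('b'): freq=2, skip
  Position 4 ('c'): freq=4, skip
  Position 5 ('c'): freq=4, skip
  Position 6 ('e'): unique! => answer = 6

6


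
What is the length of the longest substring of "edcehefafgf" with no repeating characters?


Input: "edcehefafgf"
Sliding window (track last position of each char):
  Position 0 ('e'): window [0,0] length 1 -- new best
  Position 1 ('d'): window [0,1] length 2 -- new best
  Position 2 ('c'): window [0,2] length 3 -- new best
  Position 3 ('e'): repeat (last at 0), move window start to 1
  Position 3 ('e'): window [1,3] length 3
  Position 4 ('h'): window [1,4] length 4 -- new best
  Position 5 ('e'): repeat (last at 3), move window start to 4
  Position 5 ('e'): window [4,5] length 2
  Position 6 ('f'): window [4,6] length 3
  Position 7 ('a'): window [4,7] length 4
  Position 8 ('f'): repeat (last at 6), move window start to 7
  Position 8 ('f'): window [7,8] length 2
  Position 9 ('g'): window [7,9] length 3
  Position 10 ('f'): repeat (last at 8), move window start to 9
  Position 10 ('f'): window [9,10] length 2
Longest substring with no repeats: "dceh" with length 4

4


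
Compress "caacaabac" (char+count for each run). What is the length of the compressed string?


Input: caacaabac
Runs:
  'c' x 1 => "c1"
  'a' x 2 => "a2"
  'c' x 1 => "c1"
  'a' x 2 => "a2"
  'b' x 1 => "b1"
  'a' x 1 => "a1"
  'c' x 1 => "c1"
Compressed: "c1a2c1a2b1a1c1"
Compressed length: 14

14


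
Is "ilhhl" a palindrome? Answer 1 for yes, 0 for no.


Input: ilhhl
Reversed: lhhli
  Compare pos 0 ('i') with pos 4 ('l'): MISMATCH
  Compare pos 1 ('l') with pos 3 ('h'): MISMATCH
Result: not a palindrome

0


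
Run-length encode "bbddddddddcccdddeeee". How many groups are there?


Input: bbddddddddcccdddeeee
Scanning for consecutive runs:
  Group 1: 'b' x 2 (positions 0-1)
  Group 2: 'd' x 8 (positions 2-9)
  Group 3: 'c' x 3 (positions 10-12)
  Group 4: 'd' x 3 (positions 13-15)
  Group 5: 'e' x 4 (positions 16-19)
Total groups: 5

5


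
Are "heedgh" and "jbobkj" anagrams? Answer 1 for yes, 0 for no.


Strings: "heedgh", "jbobkj"
Sorted first:  deeghh
Sorted second: bbjjko
Differ at position 0: 'd' vs 'b' => not anagrams

0


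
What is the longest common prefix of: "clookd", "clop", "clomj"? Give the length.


Words: clookd, clop, clomj
  Position 0: all 'c' => match
  Position 1: all 'l' => match
  Position 2: all 'o' => match
  Position 3: ('o', 'p', 'm') => mismatch, stop
LCP = "clo" (length 3)

3


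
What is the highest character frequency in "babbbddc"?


Input: babbbddc
Character counts:
  'a': 1
  'b': 4
  'c': 1
  'd': 2
Maximum frequency: 4

4


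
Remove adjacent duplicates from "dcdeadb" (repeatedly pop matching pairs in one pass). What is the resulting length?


Input: dcdeadb
Stack-based adjacent duplicate removal:
  Read 'd': push. Stack: d
  Read 'c': push. Stack: dc
  Read 'd': push. Stack: dcd
  Read 'e': push. Stack: dcde
  Read 'a': push. Stack: dcdea
  Read 'd': push. Stack: dcdead
  Read 'b': push. Stack: dcdeadb
Final stack: "dcdeadb" (length 7)

7


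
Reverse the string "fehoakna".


Input: fehoakna
Reading characters right to left:
  Position 7: 'a'
  Position 6: 'n'
  Position 5: 'k'
  Position 4: 'a'
  Position 3: 'o'
  Position 2: 'h'
  Position 1: 'e'
  Position 0: 'f'
Reversed: ankaohef

ankaohef


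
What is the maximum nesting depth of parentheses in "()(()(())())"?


Input: "()(()(())())"
Tracking depth:
  Position 0 '(': depth becomes 1
  Position 1 ')': depth becomes 0
  Position 2 '(': depth becomes 1
  Position 3 '(': depth becomes 2
  Position 4 ')': depth becomes 1
  Position 5 '(': depth becomes 2
  Position 6 '(': depth becomes 3
  Position 7 ')': depth becomes 2
  Position 8 ')': depth becomes 1
  Position 9 '(': depth becomes 2
  Position 10 ')': depth becomes 1
  Position 11 ')': depth becomes 0
Maximum depth reached: 3

3


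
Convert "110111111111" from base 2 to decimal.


Input: "110111111111" in base 2
Positional expansion:
  Digit '1' (value 1) x 2^11 = 2048
  Digit '1' (value 1) x 2^10 = 1024
  Digit '0' (value 0) x 2^9 = 0
  Digit '1' (value 1) x 2^8 = 256
  Digit '1' (value 1) x 2^7 = 128
  Digit '1' (value 1) x 2^6 = 64
  Digit '1' (value 1) x 2^5 = 32
  Digit '1' (value 1) x 2^4 = 16
  Digit '1' (value 1) x 2^3 = 8
  Digit '1' (value 1) x 2^2 = 4
  Digit '1' (value 1) x 2^1 = 2
  Digit '1' (value 1) x 2^0 = 1
Sum = 3583

3583


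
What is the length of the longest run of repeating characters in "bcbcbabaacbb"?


Input: "bcbcbabaacbb"
Scanning for longest run:
  Position 1 ('c'): new char, reset run to 1
  Position 2 ('b'): new char, reset run to 1
  Position 3 ('c'): new char, reset run to 1
  Position 4 ('b'): new char, reset run to 1
  Position 5 ('a'): new char, reset run to 1
  Position 6 ('b'): new char, reset run to 1
  Position 7 ('a'): new char, reset run to 1
  Position 8 ('a'): continues run of 'a', length=2
  Position 9 ('c'): new char, reset run to 1
  Position 10 ('b'): new char, reset run to 1
  Position 11 ('b'): continues run of 'b', length=2
Longest run: 'a' with length 2

2


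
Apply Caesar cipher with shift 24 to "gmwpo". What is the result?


Caesar cipher: shift "gmwpo" by 24
  'g' (pos 6) + 24 = pos 4 = 'e'
  'm' (pos 12) + 24 = pos 10 = 'k'
  'w' (pos 22) + 24 = pos 20 = 'u'
  'p' (pos 15) + 24 = pos 13 = 'n'
  'o' (pos 14) + 24 = pos 12 = 'm'
Result: ekunm

ekunm


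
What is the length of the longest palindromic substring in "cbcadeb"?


Input: "cbcadeb"
Checking substrings for palindromes:
  [0:3] "cbc" (len 3) => palindrome
Longest palindromic substring: "cbc" with length 3

3


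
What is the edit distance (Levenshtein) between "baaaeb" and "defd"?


Computing edit distance: "baaaeb" -> "defd"
DP table:
           d    e    f    d
      0    1    2    3    4
  b   1    1    2    3    4
  a   2    2    2    3    4
  a   3    3    3    3    4
  a   4    4    4    4    4
  e   5    5    4    5    5
  b   6    6    5    5    6
Edit distance = dp[6][4] = 6

6


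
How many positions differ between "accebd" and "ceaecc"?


Comparing "accebd" and "ceaecc" position by position:
  Position 0: 'a' vs 'c' => DIFFER
  Position 1: 'c' vs 'e' => DIFFER
  Position 2: 'c' vs 'a' => DIFFER
  Position 3: 'e' vs 'e' => same
  Position 4: 'b' vs 'c' => DIFFER
  Position 5: 'd' vs 'c' => DIFFER
Positions that differ: 5

5


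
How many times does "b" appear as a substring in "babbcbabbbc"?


Searching for "b" in "babbcbabbbc"
Scanning each position:
  Position 0: "b" => MATCH
  Position 1: "a" => no
  Position 2: "b" => MATCH
  Position 3: "b" => MATCH
  Position 4: "c" => no
  Position 5: "b" => MATCH
  Position 6: "a" => no
  Position 7: "b" => MATCH
  Position 8: "b" => MATCH
  Position 9: "b" => MATCH
  Position 10: "c" => no
Total occurrences: 7

7


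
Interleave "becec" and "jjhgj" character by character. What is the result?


Interleaving "becec" and "jjhgj":
  Position 0: 'b' from first, 'j' from second => "bj"
  Position 1: 'e' from first, 'j' from second => "ej"
  Position 2: 'c' from first, 'h' from second => "ch"
  Position 3: 'e' from first, 'g' from second => "eg"
  Position 4: 'c' from first, 'j' from second => "cj"
Result: bjejchegcj

bjejchegcj


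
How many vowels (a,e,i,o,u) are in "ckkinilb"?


Input: ckkinilb
Checking each character:
  'c' at position 0: consonant
  'k' at position 1: consonant
  'k' at position 2: consonant
  'i' at position 3: vowel (running total: 1)
  'n' at position 4: consonant
  'i' at position 5: vowel (running total: 2)
  'l' at position 6: consonant
  'b' at position 7: consonant
Total vowels: 2

2


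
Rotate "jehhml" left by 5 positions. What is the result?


Input: "jehhml", rotate left by 5
First 5 characters: "jehhm"
Remaining characters: "l"
Concatenate remaining + first: "l" + "jehhm" = "ljehhm"

ljehhm


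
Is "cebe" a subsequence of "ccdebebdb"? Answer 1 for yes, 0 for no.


Check if "cebe" is a subsequence of "ccdebebdb"
Greedy scan:
  Position 0 ('c'): matches sub[0] = 'c'
  Position 1 ('c'): no match needed
  Position 2 ('d'): no match needed
  Position 3 ('e'): matches sub[1] = 'e'
  Position 4 ('b'): matches sub[2] = 'b'
  Position 5 ('e'): matches sub[3] = 'e'
  Position 6 ('b'): no match needed
  Position 7 ('d'): no match needed
  Position 8 ('b'): no match needed
All 4 characters matched => is a subsequence

1


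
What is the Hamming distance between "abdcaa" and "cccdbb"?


Comparing "abdcaa" and "cccdbb" position by position:
  Position 0: 'a' vs 'c' => differ
  Position 1: 'b' vs 'c' => differ
  Position 2: 'd' vs 'c' => differ
  Position 3: 'c' vs 'd' => differ
  Position 4: 'a' vs 'b' => differ
  Position 5: 'a' vs 'b' => differ
Total differences (Hamming distance): 6

6


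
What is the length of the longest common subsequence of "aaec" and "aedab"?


LCS of "aaec" and "aedab"
DP table:
           a    e    d    a    b
      0    0    0    0    0    0
  a   0    1    1    1    1    1
  a   0    1    1    1    2    2
  e   0    1    2    2    2    2
  c   0    1    2    2    2    2
LCS length = dp[4][5] = 2

2


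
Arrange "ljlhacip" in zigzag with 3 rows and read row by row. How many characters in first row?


Zigzag "ljlhacip" into 3 rows:
Placing characters:
  'l' => row 0
  'j' => row 1
  'l' => row 2
  'h' => row 1
  'a' => row 0
  'c' => row 1
  'i' => row 2
  'p' => row 1
Rows:
  Row 0: "la"
  Row 1: "jhcp"
  Row 2: "li"
First row length: 2

2


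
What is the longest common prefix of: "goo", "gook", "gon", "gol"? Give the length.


Words: goo, gook, gon, gol
  Position 0: all 'g' => match
  Position 1: all 'o' => match
  Position 2: ('o', 'o', 'n', 'l') => mismatch, stop
LCP = "go" (length 2)

2


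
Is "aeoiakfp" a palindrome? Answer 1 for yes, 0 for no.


Input: aeoiakfp
Reversed: pfkaioea
  Compare pos 0 ('a') with pos 7 ('p'): MISMATCH
  Compare pos 1 ('e') with pos 6 ('f'): MISMATCH
  Compare pos 2 ('o') with pos 5 ('k'): MISMATCH
  Compare pos 3 ('i') with pos 4 ('a'): MISMATCH
Result: not a palindrome

0


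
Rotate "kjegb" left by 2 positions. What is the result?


Input: "kjegb", rotate left by 2
First 2 characters: "kj"
Remaining characters: "egb"
Concatenate remaining + first: "egb" + "kj" = "egbkj"

egbkj


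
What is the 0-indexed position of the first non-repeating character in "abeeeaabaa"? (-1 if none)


Input: abeeeaabaa
Character frequencies:
  'a': 5
  'b': 2
  'e': 3
Scanning left to right for freq == 1:
  Position 0 ('a'): freq=5, skip
  Position 1 ('b'): freq=2, skip
  Position 2 ('e'): freq=3, skip
  Position 3 ('e'): freq=3, skip
  Position 4 ('e'): freq=3, skip
  Position 5 ('a'): freq=5, skip
  Position 6 ('a'): freq=5, skip
  Position 7 ('b'): freq=2, skip
  Position 8 ('a'): freq=5, skip
  Position 9 ('a'): freq=5, skip
  No unique character found => answer = -1

-1


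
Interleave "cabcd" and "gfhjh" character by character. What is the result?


Interleaving "cabcd" and "gfhjh":
  Position 0: 'c' from first, 'g' from second => "cg"
  Position 1: 'a' from first, 'f' from second => "af"
  Position 2: 'b' from first, 'h' from second => "bh"
  Position 3: 'c' from first, 'j' from second => "cj"
  Position 4: 'd' from first, 'h' from second => "dh"
Result: cgafbhcjdh

cgafbhcjdh


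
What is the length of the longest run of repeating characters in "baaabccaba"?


Input: "baaabccaba"
Scanning for longest run:
  Position 1 ('a'): new char, reset run to 1
  Position 2 ('a'): continues run of 'a', length=2
  Position 3 ('a'): continues run of 'a', length=3
  Position 4 ('b'): new char, reset run to 1
  Position 5 ('c'): new char, reset run to 1
  Position 6 ('c'): continues run of 'c', length=2
  Position 7 ('a'): new char, reset run to 1
  Position 8 ('b'): new char, reset run to 1
  Position 9 ('a'): new char, reset run to 1
Longest run: 'a' with length 3

3


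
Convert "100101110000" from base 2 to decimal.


Input: "100101110000" in base 2
Positional expansion:
  Digit '1' (value 1) x 2^11 = 2048
  Digit '0' (value 0) x 2^10 = 0
  Digit '0' (value 0) x 2^9 = 0
  Digit '1' (value 1) x 2^8 = 256
  Digit '0' (value 0) x 2^7 = 0
  Digit '1' (value 1) x 2^6 = 64
  Digit '1' (value 1) x 2^5 = 32
  Digit '1' (value 1) x 2^4 = 16
  Digit '0' (value 0) x 2^3 = 0
  Digit '0' (value 0) x 2^2 = 0
  Digit '0' (value 0) x 2^1 = 0
  Digit '0' (value 0) x 2^0 = 0
Sum = 2416

2416


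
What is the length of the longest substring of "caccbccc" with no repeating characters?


Input: "caccbccc"
Sliding window (track last position of each char):
  Position 0 ('c'): window [0,0] length 1 -- new best
  Position 1 ('a'): window [0,1] length 2 -- new best
  Position 2 ('c'): repeat (last at 0), move window start to 1
  Position 2 ('c'): window [1,2] length 2
  Position 3 ('c'): repeat (last at 2), move window start to 3
  Position 3 ('c'): window [3,3] length 1
  Position 4 ('b'): window [3,4] length 2
  Position 5 ('c'): repeat (last at 3), move window start to 4
  Position 5 ('c'): window [4,5] length 2
  Position 6 ('c'): repeat (last at 5), move window start to 6
  Position 6 ('c'): window [6,6] length 1
  Position 7 ('c'): repeat (last at 6), move window start to 7
  Position 7 ('c'): window [7,7] length 1
Longest substring with no repeats: "ca" with length 2

2


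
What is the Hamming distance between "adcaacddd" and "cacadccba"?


Comparing "adcaacddd" and "cacadccba" position by position:
  Position 0: 'a' vs 'c' => differ
  Position 1: 'd' vs 'a' => differ
  Position 2: 'c' vs 'c' => same
  Position 3: 'a' vs 'a' => same
  Position 4: 'a' vs 'd' => differ
  Position 5: 'c' vs 'c' => same
  Position 6: 'd' vs 'c' => differ
  Position 7: 'd' vs 'b' => differ
  Position 8: 'd' vs 'a' => differ
Total differences (Hamming distance): 6

6


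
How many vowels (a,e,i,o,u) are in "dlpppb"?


Input: dlpppb
Checking each character:
  'd' at position 0: consonant
  'l' at position 1: consonant
  'p' at position 2: consonant
  'p' at position 3: consonant
  'p' at position 4: consonant
  'b' at position 5: consonant
Total vowels: 0

0


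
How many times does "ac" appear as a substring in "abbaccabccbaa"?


Searching for "ac" in "abbaccabccbaa"
Scanning each position:
  Position 0: "ab" => no
  Position 1: "bb" => no
  Position 2: "ba" => no
  Position 3: "ac" => MATCH
  Position 4: "cc" => no
  Position 5: "ca" => no
  Position 6: "ab" => no
  Position 7: "bc" => no
  Position 8: "cc" => no
  Position 9: "cb" => no
  Position 10: "ba" => no
  Position 11: "aa" => no
Total occurrences: 1

1


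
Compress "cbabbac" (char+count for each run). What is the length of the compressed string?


Input: cbabbac
Runs:
  'c' x 1 => "c1"
  'b' x 1 => "b1"
  'a' x 1 => "a1"
  'b' x 2 => "b2"
  'a' x 1 => "a1"
  'c' x 1 => "c1"
Compressed: "c1b1a1b2a1c1"
Compressed length: 12

12


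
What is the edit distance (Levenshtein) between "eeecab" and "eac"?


Computing edit distance: "eeecab" -> "eac"
DP table:
           e    a    c
      0    1    2    3
  e   1    0    1    2
  e   2    1    1    2
  e   3    2    2    2
  c   4    3    3    2
  a   5    4    3    3
  b   6    5    4    4
Edit distance = dp[6][3] = 4

4


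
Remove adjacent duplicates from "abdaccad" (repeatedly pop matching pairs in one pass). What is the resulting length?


Input: abdaccad
Stack-based adjacent duplicate removal:
  Read 'a': push. Stack: a
  Read 'b': push. Stack: ab
  Read 'd': push. Stack: abd
  Read 'a': push. Stack: abda
  Read 'c': push. Stack: abdac
  Read 'c': matches stack top 'c' => pop. Stack: abda
  Read 'a': matches stack top 'a' => pop. Stack: abd
  Read 'd': matches stack top 'd' => pop. Stack: ab
Final stack: "ab" (length 2)

2


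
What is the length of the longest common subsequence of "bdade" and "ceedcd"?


LCS of "bdade" and "ceedcd"
DP table:
           c    e    e    d    c    d
      0    0    0    0    0    0    0
  b   0    0    0    0    0    0    0
  d   0    0    0    0    1    1    1
  a   0    0    0    0    1    1    1
  d   0    0    0    0    1    1    2
  e   0    0    1    1    1    1    2
LCS length = dp[5][6] = 2

2


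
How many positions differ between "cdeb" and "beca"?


Comparing "cdeb" and "beca" position by position:
  Position 0: 'c' vs 'b' => DIFFER
  Position 1: 'd' vs 'e' => DIFFER
  Position 2: 'e' vs 'c' => DIFFER
  Position 3: 'b' vs 'a' => DIFFER
Positions that differ: 4

4


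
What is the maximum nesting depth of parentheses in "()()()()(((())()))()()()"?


Input: "()()()()(((())()))()()()"
Tracking depth:
  Position 0 '(': depth becomes 1
  Position 1 ')': depth becomes 0
  Position 2 '(': depth becomes 1
  Position 3 ')': depth becomes 0
  Position 4 '(': depth becomes 1
  Position 5 ')': depth becomes 0
  Position 6 '(': depth becomes 1
  Position 7 ')': depth becomes 0
  Position 8 '(': depth becomes 1
  Position 9 '(': depth becomes 2
  Position 10 '(': depth becomes 3
  Position 11 '(': depth becomes 4
  Position 12 ')': depth becomes 3
  Position 13 ')': depth becomes 2
  Position 14 '(': depth becomes 3
  Position 15 ')': depth becomes 2
  Position 16 ')': depth becomes 1
  Position 17 ')': depth becomes 0
  Position 18 '(': depth becomes 1
  Position 19 ')': depth becomes 0
  Position 20 '(': depth becomes 1
  Position 21 ')': depth becomes 0
  Position 22 '(': depth becomes 1
  Position 23 ')': depth becomes 0
Maximum depth reached: 4

4


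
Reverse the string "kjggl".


Input: kjggl
Reading characters right to left:
  Position 4: 'l'
  Position 3: 'g'
  Position 2: 'g'
  Position 1: 'j'
  Position 0: 'k'
Reversed: lggjk

lggjk


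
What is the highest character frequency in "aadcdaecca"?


Input: aadcdaecca
Character counts:
  'a': 4
  'c': 3
  'd': 2
  'e': 1
Maximum frequency: 4

4


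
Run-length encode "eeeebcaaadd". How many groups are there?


Input: eeeebcaaadd
Scanning for consecutive runs:
  Group 1: 'e' x 4 (positions 0-3)
  Group 2: 'b' x 1 (positions 4-4)
  Group 3: 'c' x 1 (positions 5-5)
  Group 4: 'a' x 3 (positions 6-8)
  Group 5: 'd' x 2 (positions 9-10)
Total groups: 5

5


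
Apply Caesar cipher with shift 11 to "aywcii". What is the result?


Caesar cipher: shift "aywcii" by 11
  'a' (pos 0) + 11 = pos 11 = 'l'
  'y' (pos 24) + 11 = pos 9 = 'j'
  'w' (pos 22) + 11 = pos 7 = 'h'
  'c' (pos 2) + 11 = pos 13 = 'n'
  'i' (pos 8) + 11 = pos 19 = 't'
  'i' (pos 8) + 11 = pos 19 = 't'
Result: ljhntt

ljhntt


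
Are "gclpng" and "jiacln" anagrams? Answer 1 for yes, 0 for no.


Strings: "gclpng", "jiacln"
Sorted first:  cgglnp
Sorted second: acijln
Differ at position 0: 'c' vs 'a' => not anagrams

0


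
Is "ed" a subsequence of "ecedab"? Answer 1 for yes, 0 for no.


Check if "ed" is a subsequence of "ecedab"
Greedy scan:
  Position 0 ('e'): matches sub[0] = 'e'
  Position 1 ('c'): no match needed
  Position 2 ('e'): no match needed
  Position 3 ('d'): matches sub[1] = 'd'
  Position 4 ('a'): no match needed
  Position 5 ('b'): no match needed
All 2 characters matched => is a subsequence

1


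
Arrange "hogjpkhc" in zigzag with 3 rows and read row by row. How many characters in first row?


Zigzag "hogjpkhc" into 3 rows:
Placing characters:
  'h' => row 0
  'o' => row 1
  'g' => row 2
  'j' => row 1
  'p' => row 0
  'k' => row 1
  'h' => row 2
  'c' => row 1
Rows:
  Row 0: "hp"
  Row 1: "ojkc"
  Row 2: "gh"
First row length: 2

2


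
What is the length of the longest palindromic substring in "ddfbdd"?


Input: "ddfbdd"
Checking substrings for palindromes:
  [0:2] "dd" (len 2) => palindrome
  [4:6] "dd" (len 2) => palindrome
Longest palindromic substring: "dd" with length 2

2


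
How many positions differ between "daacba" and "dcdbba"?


Comparing "daacba" and "dcdbba" position by position:
  Position 0: 'd' vs 'd' => same
  Position 1: 'a' vs 'c' => DIFFER
  Position 2: 'a' vs 'd' => DIFFER
  Position 3: 'c' vs 'b' => DIFFER
  Position 4: 'b' vs 'b' => same
  Position 5: 'a' vs 'a' => same
Positions that differ: 3

3


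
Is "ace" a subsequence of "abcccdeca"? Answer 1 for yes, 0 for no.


Check if "ace" is a subsequence of "abcccdeca"
Greedy scan:
  Position 0 ('a'): matches sub[0] = 'a'
  Position 1 ('b'): no match needed
  Position 2 ('c'): matches sub[1] = 'c'
  Position 3 ('c'): no match needed
  Position 4 ('c'): no match needed
  Position 5 ('d'): no match needed
  Position 6 ('e'): matches sub[2] = 'e'
  Position 7 ('c'): no match needed
  Position 8 ('a'): no match needed
All 3 characters matched => is a subsequence

1


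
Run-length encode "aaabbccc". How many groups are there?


Input: aaabbccc
Scanning for consecutive runs:
  Group 1: 'a' x 3 (positions 0-2)
  Group 2: 'b' x 2 (positions 3-4)
  Group 3: 'c' x 3 (positions 5-7)
Total groups: 3

3


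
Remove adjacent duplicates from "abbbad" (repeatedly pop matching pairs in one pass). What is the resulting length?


Input: abbbad
Stack-based adjacent duplicate removal:
  Read 'a': push. Stack: a
  Read 'b': push. Stack: ab
  Read 'b': matches stack top 'b' => pop. Stack: a
  Read 'b': push. Stack: ab
  Read 'a': push. Stack: aba
  Read 'd': push. Stack: abad
Final stack: "abad" (length 4)

4
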